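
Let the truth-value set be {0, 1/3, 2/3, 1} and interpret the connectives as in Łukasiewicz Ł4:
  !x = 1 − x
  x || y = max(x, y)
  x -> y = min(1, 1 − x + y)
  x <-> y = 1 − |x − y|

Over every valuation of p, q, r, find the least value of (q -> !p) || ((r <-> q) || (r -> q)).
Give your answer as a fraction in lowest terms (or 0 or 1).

2/3

Take p = 2/3, q = 2/3, r = 1:
!p = !2/3 = 1/3
q -> !p = 2/3 -> 1/3 = 2/3
r <-> q = 1 <-> 2/3 = 2/3
r -> q = 1 -> 2/3 = 2/3
(r <-> q) || (r -> q) = 2/3 || 2/3 = 2/3
(q -> !p) || ((r <-> q) || (r -> q)) = 2/3 || 2/3 = 2/3
No assignment yields a value below 2/3, so this is the minimum.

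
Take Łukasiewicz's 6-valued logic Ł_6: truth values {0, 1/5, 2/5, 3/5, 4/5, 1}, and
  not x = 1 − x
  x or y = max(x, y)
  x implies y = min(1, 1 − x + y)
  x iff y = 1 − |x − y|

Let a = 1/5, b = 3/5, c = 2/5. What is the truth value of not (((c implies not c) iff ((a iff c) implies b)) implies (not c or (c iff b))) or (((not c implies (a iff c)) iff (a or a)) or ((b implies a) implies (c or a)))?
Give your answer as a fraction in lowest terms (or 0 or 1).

not c = not 2/5 = 3/5
c implies not c = 2/5 implies 3/5 = 1
a iff c = 1/5 iff 2/5 = 4/5
(a iff c) implies b = 4/5 implies 3/5 = 4/5
(c implies not c) iff ((a iff c) implies b) = 1 iff 4/5 = 4/5
not c = not 2/5 = 3/5
c iff b = 2/5 iff 3/5 = 4/5
not c or (c iff b) = 3/5 or 4/5 = 4/5
((c implies not c) iff ((a iff c) implies b)) implies (not c or (c iff b)) = 4/5 implies 4/5 = 1
not (((c implies not c) iff ((a iff c) implies b)) implies (not c or (c iff b))) = not 1 = 0
not c = not 2/5 = 3/5
a iff c = 1/5 iff 2/5 = 4/5
not c implies (a iff c) = 3/5 implies 4/5 = 1
a or a = 1/5 or 1/5 = 1/5
(not c implies (a iff c)) iff (a or a) = 1 iff 1/5 = 1/5
b implies a = 3/5 implies 1/5 = 3/5
c or a = 2/5 or 1/5 = 2/5
(b implies a) implies (c or a) = 3/5 implies 2/5 = 4/5
((not c implies (a iff c)) iff (a or a)) or ((b implies a) implies (c or a)) = 1/5 or 4/5 = 4/5
not (((c implies not c) iff ((a iff c) implies b)) implies (not c or (c iff b))) or (((not c implies (a iff c)) iff (a or a)) or ((b implies a) implies (c or a))) = 0 or 4/5 = 4/5

4/5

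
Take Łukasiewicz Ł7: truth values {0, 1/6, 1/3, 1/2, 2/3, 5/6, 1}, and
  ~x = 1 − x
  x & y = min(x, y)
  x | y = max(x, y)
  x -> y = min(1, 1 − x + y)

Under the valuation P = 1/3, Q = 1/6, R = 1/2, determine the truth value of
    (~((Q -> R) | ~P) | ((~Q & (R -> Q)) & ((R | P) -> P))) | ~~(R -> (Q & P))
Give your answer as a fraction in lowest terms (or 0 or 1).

2/3

Q -> R = 1/6 -> 1/2 = 1
~P = ~1/3 = 2/3
(Q -> R) | ~P = 1 | 2/3 = 1
~((Q -> R) | ~P) = ~1 = 0
~Q = ~1/6 = 5/6
R -> Q = 1/2 -> 1/6 = 2/3
~Q & (R -> Q) = 5/6 & 2/3 = 2/3
R | P = 1/2 | 1/3 = 1/2
(R | P) -> P = 1/2 -> 1/3 = 5/6
(~Q & (R -> Q)) & ((R | P) -> P) = 2/3 & 5/6 = 2/3
~((Q -> R) | ~P) | ((~Q & (R -> Q)) & ((R | P) -> P)) = 0 | 2/3 = 2/3
Q & P = 1/6 & 1/3 = 1/6
R -> (Q & P) = 1/2 -> 1/6 = 2/3
~(R -> (Q & P)) = ~2/3 = 1/3
~~(R -> (Q & P)) = ~1/3 = 2/3
(~((Q -> R) | ~P) | ((~Q & (R -> Q)) & ((R | P) -> P))) | ~~(R -> (Q & P)) = 2/3 | 2/3 = 2/3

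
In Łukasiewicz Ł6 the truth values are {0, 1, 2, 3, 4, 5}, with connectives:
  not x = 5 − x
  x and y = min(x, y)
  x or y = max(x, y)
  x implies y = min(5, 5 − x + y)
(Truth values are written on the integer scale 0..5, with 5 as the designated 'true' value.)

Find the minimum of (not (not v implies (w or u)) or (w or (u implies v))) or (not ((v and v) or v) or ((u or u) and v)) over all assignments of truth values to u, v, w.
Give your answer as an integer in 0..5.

Take u = 4, v = 2, w = 0:
not v = not 2 = 3
w or u = 0 or 4 = 4
not v implies (w or u) = 3 implies 4 = 5
not (not v implies (w or u)) = not 5 = 0
u implies v = 4 implies 2 = 3
w or (u implies v) = 0 or 3 = 3
not (not v implies (w or u)) or (w or (u implies v)) = 0 or 3 = 3
v and v = 2 and 2 = 2
(v and v) or v = 2 or 2 = 2
not ((v and v) or v) = not 2 = 3
u or u = 4 or 4 = 4
(u or u) and v = 4 and 2 = 2
not ((v and v) or v) or ((u or u) and v) = 3 or 2 = 3
(not (not v implies (w or u)) or (w or (u implies v))) or (not ((v and v) or v) or ((u or u) and v)) = 3 or 3 = 3
No assignment yields a value below 3, so this is the minimum.

3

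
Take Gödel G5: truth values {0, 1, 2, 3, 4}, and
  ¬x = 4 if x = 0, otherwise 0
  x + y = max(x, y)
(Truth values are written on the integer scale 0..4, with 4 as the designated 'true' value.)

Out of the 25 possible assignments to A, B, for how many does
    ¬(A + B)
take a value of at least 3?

value 4: 1 assignment (counts)
value 0: 24 assignments
So 1 of the 25 assignments meets the threshold.

1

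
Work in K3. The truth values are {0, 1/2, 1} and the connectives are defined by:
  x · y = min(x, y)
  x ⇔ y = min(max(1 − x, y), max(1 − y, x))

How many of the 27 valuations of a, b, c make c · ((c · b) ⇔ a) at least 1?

2

value 1: 2 assignments (counts)
value 1/2: 13 assignments
value 0: 12 assignments
So 2 of the 27 assignments meet the threshold.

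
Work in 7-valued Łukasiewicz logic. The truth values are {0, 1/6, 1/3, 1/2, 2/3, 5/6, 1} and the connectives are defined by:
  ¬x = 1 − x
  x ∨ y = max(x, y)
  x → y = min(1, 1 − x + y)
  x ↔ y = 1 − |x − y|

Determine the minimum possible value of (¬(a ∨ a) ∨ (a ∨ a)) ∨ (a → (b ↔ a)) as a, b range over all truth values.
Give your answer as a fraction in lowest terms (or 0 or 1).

2/3

Take a = 2/3, b = 0:
a ∨ a = 2/3 ∨ 2/3 = 2/3
¬(a ∨ a) = ¬2/3 = 1/3
a ∨ a = 2/3 ∨ 2/3 = 2/3
¬(a ∨ a) ∨ (a ∨ a) = 1/3 ∨ 2/3 = 2/3
b ↔ a = 0 ↔ 2/3 = 1/3
a → (b ↔ a) = 2/3 → 1/3 = 2/3
(¬(a ∨ a) ∨ (a ∨ a)) ∨ (a → (b ↔ a)) = 2/3 ∨ 2/3 = 2/3
No assignment yields a value below 2/3, so this is the minimum.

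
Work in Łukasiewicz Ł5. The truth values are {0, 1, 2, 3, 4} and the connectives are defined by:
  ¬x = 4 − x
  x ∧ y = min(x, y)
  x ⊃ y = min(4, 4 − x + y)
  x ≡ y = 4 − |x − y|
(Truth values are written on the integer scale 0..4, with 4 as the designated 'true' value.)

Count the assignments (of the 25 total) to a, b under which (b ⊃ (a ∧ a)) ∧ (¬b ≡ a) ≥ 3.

9

value 4: 3 assignments (counts)
value 3: 6 assignments (counts)
value 2: 7 assignments
value 1: 6 assignments
value 0: 3 assignments
So 9 of the 25 assignments meet the threshold.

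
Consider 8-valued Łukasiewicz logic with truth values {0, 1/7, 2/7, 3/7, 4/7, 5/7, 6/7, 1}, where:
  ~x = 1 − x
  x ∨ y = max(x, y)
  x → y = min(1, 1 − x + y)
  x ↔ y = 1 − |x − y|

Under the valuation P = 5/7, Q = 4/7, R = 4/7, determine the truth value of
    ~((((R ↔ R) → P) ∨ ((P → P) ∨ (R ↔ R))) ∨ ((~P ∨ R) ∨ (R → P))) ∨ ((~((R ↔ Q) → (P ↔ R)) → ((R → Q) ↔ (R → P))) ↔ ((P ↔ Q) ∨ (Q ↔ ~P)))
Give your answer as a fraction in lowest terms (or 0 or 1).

R ↔ R = 4/7 ↔ 4/7 = 1
(R ↔ R) → P = 1 → 5/7 = 5/7
P → P = 5/7 → 5/7 = 1
R ↔ R = 4/7 ↔ 4/7 = 1
(P → P) ∨ (R ↔ R) = 1 ∨ 1 = 1
((R ↔ R) → P) ∨ ((P → P) ∨ (R ↔ R)) = 5/7 ∨ 1 = 1
~P = ~5/7 = 2/7
~P ∨ R = 2/7 ∨ 4/7 = 4/7
R → P = 4/7 → 5/7 = 1
(~P ∨ R) ∨ (R → P) = 4/7 ∨ 1 = 1
(((R ↔ R) → P) ∨ ((P → P) ∨ (R ↔ R))) ∨ ((~P ∨ R) ∨ (R → P)) = 1 ∨ 1 = 1
~((((R ↔ R) → P) ∨ ((P → P) ∨ (R ↔ R))) ∨ ((~P ∨ R) ∨ (R → P))) = ~1 = 0
R ↔ Q = 4/7 ↔ 4/7 = 1
P ↔ R = 5/7 ↔ 4/7 = 6/7
(R ↔ Q) → (P ↔ R) = 1 → 6/7 = 6/7
~((R ↔ Q) → (P ↔ R)) = ~6/7 = 1/7
R → Q = 4/7 → 4/7 = 1
R → P = 4/7 → 5/7 = 1
(R → Q) ↔ (R → P) = 1 ↔ 1 = 1
~((R ↔ Q) → (P ↔ R)) → ((R → Q) ↔ (R → P)) = 1/7 → 1 = 1
P ↔ Q = 5/7 ↔ 4/7 = 6/7
~P = ~5/7 = 2/7
Q ↔ ~P = 4/7 ↔ 2/7 = 5/7
(P ↔ Q) ∨ (Q ↔ ~P) = 6/7 ∨ 5/7 = 6/7
(~((R ↔ Q) → (P ↔ R)) → ((R → Q) ↔ (R → P))) ↔ ((P ↔ Q) ∨ (Q ↔ ~P)) = 1 ↔ 6/7 = 6/7
~((((R ↔ R) → P) ∨ ((P → P) ∨ (R ↔ R))) ∨ ((~P ∨ R) ∨ (R → P))) ∨ ((~((R ↔ Q) → (P ↔ R)) → ((R → Q) ↔ (R → P))) ↔ ((P ↔ Q) ∨ (Q ↔ ~P))) = 0 ∨ 6/7 = 6/7

6/7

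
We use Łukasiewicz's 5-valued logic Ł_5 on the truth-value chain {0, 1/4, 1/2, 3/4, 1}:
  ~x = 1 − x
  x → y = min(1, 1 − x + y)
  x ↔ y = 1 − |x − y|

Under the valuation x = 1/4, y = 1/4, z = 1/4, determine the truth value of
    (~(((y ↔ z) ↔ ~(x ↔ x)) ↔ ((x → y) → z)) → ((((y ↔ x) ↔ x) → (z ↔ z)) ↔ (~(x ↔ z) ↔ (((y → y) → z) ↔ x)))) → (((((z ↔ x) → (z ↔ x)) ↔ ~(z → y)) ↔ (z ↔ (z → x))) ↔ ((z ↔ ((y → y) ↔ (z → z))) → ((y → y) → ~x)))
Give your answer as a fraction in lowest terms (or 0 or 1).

1

y ↔ z = 1/4 ↔ 1/4 = 1
x ↔ x = 1/4 ↔ 1/4 = 1
~(x ↔ x) = ~1 = 0
(y ↔ z) ↔ ~(x ↔ x) = 1 ↔ 0 = 0
x → y = 1/4 → 1/4 = 1
(x → y) → z = 1 → 1/4 = 1/4
((y ↔ z) ↔ ~(x ↔ x)) ↔ ((x → y) → z) = 0 ↔ 1/4 = 3/4
~(((y ↔ z) ↔ ~(x ↔ x)) ↔ ((x → y) → z)) = ~3/4 = 1/4
y ↔ x = 1/4 ↔ 1/4 = 1
(y ↔ x) ↔ x = 1 ↔ 1/4 = 1/4
z ↔ z = 1/4 ↔ 1/4 = 1
((y ↔ x) ↔ x) → (z ↔ z) = 1/4 → 1 = 1
x ↔ z = 1/4 ↔ 1/4 = 1
~(x ↔ z) = ~1 = 0
y → y = 1/4 → 1/4 = 1
(y → y) → z = 1 → 1/4 = 1/4
((y → y) → z) ↔ x = 1/4 ↔ 1/4 = 1
~(x ↔ z) ↔ (((y → y) → z) ↔ x) = 0 ↔ 1 = 0
(((y ↔ x) ↔ x) → (z ↔ z)) ↔ (~(x ↔ z) ↔ (((y → y) → z) ↔ x)) = 1 ↔ 0 = 0
~(((y ↔ z) ↔ ~(x ↔ x)) ↔ ((x → y) → z)) → ((((y ↔ x) ↔ x) → (z ↔ z)) ↔ (~(x ↔ z) ↔ (((y → y) → z) ↔ x))) = 1/4 → 0 = 3/4
z ↔ x = 1/4 ↔ 1/4 = 1
z ↔ x = 1/4 ↔ 1/4 = 1
(z ↔ x) → (z ↔ x) = 1 → 1 = 1
z → y = 1/4 → 1/4 = 1
~(z → y) = ~1 = 0
((z ↔ x) → (z ↔ x)) ↔ ~(z → y) = 1 ↔ 0 = 0
z → x = 1/4 → 1/4 = 1
z ↔ (z → x) = 1/4 ↔ 1 = 1/4
(((z ↔ x) → (z ↔ x)) ↔ ~(z → y)) ↔ (z ↔ (z → x)) = 0 ↔ 1/4 = 3/4
y → y = 1/4 → 1/4 = 1
z → z = 1/4 → 1/4 = 1
(y → y) ↔ (z → z) = 1 ↔ 1 = 1
z ↔ ((y → y) ↔ (z → z)) = 1/4 ↔ 1 = 1/4
y → y = 1/4 → 1/4 = 1
~x = ~1/4 = 3/4
(y → y) → ~x = 1 → 3/4 = 3/4
(z ↔ ((y → y) ↔ (z → z))) → ((y → y) → ~x) = 1/4 → 3/4 = 1
((((z ↔ x) → (z ↔ x)) ↔ ~(z → y)) ↔ (z ↔ (z → x))) ↔ ((z ↔ ((y → y) ↔ (z → z))) → ((y → y) → ~x)) = 3/4 ↔ 1 = 3/4
(~(((y ↔ z) ↔ ~(x ↔ x)) ↔ ((x → y) → z)) → ((((y ↔ x) ↔ x) → (z ↔ z)) ↔ (~(x ↔ z) ↔ (((y → y) → z) ↔ x)))) → (((((z ↔ x) → (z ↔ x)) ↔ ~(z → y)) ↔ (z ↔ (z → x))) ↔ ((z ↔ ((y → y) ↔ (z → z))) → ((y → y) → ~x))) = 3/4 → 3/4 = 1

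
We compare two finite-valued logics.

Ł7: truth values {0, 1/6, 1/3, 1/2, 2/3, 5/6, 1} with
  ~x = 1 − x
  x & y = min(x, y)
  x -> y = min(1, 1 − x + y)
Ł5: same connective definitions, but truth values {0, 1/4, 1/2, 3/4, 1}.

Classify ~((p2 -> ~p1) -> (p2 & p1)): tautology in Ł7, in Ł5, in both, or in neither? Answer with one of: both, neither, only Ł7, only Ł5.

In Ł7: at p1 = 1/6, p2 = 1/6 the value is 5/6 — not a tautology.
In Ł5: at p1 = 1/4, p2 = 1/4 the value is 3/4 — not a tautology.

neither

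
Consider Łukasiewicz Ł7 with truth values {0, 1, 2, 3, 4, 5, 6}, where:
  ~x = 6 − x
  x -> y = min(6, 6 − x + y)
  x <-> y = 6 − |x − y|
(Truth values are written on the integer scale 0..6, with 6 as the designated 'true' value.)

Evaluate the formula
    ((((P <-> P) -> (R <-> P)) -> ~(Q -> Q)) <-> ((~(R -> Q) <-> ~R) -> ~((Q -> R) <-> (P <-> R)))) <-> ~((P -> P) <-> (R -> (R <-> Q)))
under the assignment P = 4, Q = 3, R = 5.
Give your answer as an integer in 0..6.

P <-> P = 4 <-> 4 = 6
R <-> P = 5 <-> 4 = 5
(P <-> P) -> (R <-> P) = 6 -> 5 = 5
Q -> Q = 3 -> 3 = 6
~(Q -> Q) = ~6 = 0
((P <-> P) -> (R <-> P)) -> ~(Q -> Q) = 5 -> 0 = 1
R -> Q = 5 -> 3 = 4
~(R -> Q) = ~4 = 2
~R = ~5 = 1
~(R -> Q) <-> ~R = 2 <-> 1 = 5
Q -> R = 3 -> 5 = 6
P <-> R = 4 <-> 5 = 5
(Q -> R) <-> (P <-> R) = 6 <-> 5 = 5
~((Q -> R) <-> (P <-> R)) = ~5 = 1
(~(R -> Q) <-> ~R) -> ~((Q -> R) <-> (P <-> R)) = 5 -> 1 = 2
(((P <-> P) -> (R <-> P)) -> ~(Q -> Q)) <-> ((~(R -> Q) <-> ~R) -> ~((Q -> R) <-> (P <-> R))) = 1 <-> 2 = 5
P -> P = 4 -> 4 = 6
R <-> Q = 5 <-> 3 = 4
R -> (R <-> Q) = 5 -> 4 = 5
(P -> P) <-> (R -> (R <-> Q)) = 6 <-> 5 = 5
~((P -> P) <-> (R -> (R <-> Q))) = ~5 = 1
((((P <-> P) -> (R <-> P)) -> ~(Q -> Q)) <-> ((~(R -> Q) <-> ~R) -> ~((Q -> R) <-> (P <-> R)))) <-> ~((P -> P) <-> (R -> (R <-> Q))) = 5 <-> 1 = 2

2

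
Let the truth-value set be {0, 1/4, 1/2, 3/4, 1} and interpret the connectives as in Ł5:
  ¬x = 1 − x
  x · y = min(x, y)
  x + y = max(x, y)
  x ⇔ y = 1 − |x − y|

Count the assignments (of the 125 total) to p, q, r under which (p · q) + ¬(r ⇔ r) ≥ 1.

5

value 1: 5 assignments (counts)
value 3/4: 15 assignments
value 1/2: 25 assignments
value 1/4: 35 assignments
value 0: 45 assignments
So 5 of the 125 assignments meet the threshold.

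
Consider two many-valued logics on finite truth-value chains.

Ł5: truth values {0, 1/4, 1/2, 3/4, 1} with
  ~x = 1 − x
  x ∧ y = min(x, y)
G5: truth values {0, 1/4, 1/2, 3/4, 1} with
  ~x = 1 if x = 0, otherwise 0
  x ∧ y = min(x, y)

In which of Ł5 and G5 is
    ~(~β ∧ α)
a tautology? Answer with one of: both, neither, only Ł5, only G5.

In Ł5: at α = 1/4, β = 0 the value is 3/4 — not a tautology.
In G5: at α = 1/4, β = 0 the value is 0 — not a tautology.

neither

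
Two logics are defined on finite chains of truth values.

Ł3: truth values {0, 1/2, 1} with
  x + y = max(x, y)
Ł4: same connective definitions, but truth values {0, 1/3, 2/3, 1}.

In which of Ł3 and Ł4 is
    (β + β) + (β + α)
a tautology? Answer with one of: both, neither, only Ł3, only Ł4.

In Ł3: at α = 0, β = 0 the value is 0 — not a tautology.
In Ł4: at α = 0, β = 0 the value is 0 — not a tautology.

neither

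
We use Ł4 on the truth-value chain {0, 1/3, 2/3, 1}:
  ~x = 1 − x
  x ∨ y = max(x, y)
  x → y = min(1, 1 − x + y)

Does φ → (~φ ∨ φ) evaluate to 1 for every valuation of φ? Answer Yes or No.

φ = 0 ↦ 1
φ = 1/3 ↦ 1
φ = 2/3 ↦ 1
φ = 1 ↦ 1
Every assignment gives a value ≥ 1.

Yes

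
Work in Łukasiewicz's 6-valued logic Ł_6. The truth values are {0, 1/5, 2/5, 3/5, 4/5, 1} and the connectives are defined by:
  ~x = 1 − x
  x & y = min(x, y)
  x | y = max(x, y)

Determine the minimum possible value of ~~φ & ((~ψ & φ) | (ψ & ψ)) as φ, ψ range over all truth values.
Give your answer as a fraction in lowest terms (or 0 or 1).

Take φ = 0, ψ = 0:
~φ = ~0 = 1
~~φ = ~1 = 0
~ψ = ~0 = 1
~ψ & φ = 1 & 0 = 0
ψ & ψ = 0 & 0 = 0
(~ψ & φ) | (ψ & ψ) = 0 | 0 = 0
~~φ & ((~ψ & φ) | (ψ & ψ)) = 0 & 0 = 0
No assignment yields a value below 0, so this is the minimum.

0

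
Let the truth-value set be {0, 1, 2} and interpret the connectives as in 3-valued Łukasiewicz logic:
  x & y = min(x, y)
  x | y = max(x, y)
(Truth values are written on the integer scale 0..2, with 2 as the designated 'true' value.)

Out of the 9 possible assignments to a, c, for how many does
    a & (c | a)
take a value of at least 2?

3

a = 0, c = 0 ↦ 0  <
a = 0, c = 1 ↦ 0  <
a = 0, c = 2 ↦ 0  <
a = 1, c = 0 ↦ 1  <
a = 1, c = 1 ↦ 1  <
a = 1, c = 2 ↦ 1  <
a = 2, c = 0 ↦ 2  ≥
a = 2, c = 1 ↦ 2  ≥
a = 2, c = 2 ↦ 2  ≥
So 3 of the 9 assignments meet the threshold.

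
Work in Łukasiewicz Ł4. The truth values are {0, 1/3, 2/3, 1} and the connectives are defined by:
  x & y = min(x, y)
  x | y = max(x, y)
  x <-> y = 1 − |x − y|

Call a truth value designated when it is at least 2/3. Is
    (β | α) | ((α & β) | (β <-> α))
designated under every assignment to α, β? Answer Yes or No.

α = 0, β = 0 ↦ 1
α = 0, β = 1/3 ↦ 2/3
α = 0, β = 2/3 ↦ 2/3
α = 0, β = 1 ↦ 1
α = 1/3, β = 0 ↦ 2/3
α = 1/3, β = 1/3 ↦ 1
α = 1/3, β = 2/3 ↦ 2/3
α = 1/3, β = 1 ↦ 1
α = 2/3, β = 0 ↦ 2/3
α = 2/3, β = 1/3 ↦ 2/3
α = 2/3, β = 2/3 ↦ 1
α = 2/3, β = 1 ↦ 1
α = 1, β = 0 ↦ 1
α = 1, β = 1/3 ↦ 1
α = 1, β = 2/3 ↦ 1
α = 1, β = 1 ↦ 1
Every assignment gives a value ≥ 2/3.

Yes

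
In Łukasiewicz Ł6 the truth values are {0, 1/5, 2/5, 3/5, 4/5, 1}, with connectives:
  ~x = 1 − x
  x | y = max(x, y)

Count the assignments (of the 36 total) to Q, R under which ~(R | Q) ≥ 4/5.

4

value 1: 1 assignment (counts)
value 4/5: 3 assignments (counts)
value 3/5: 5 assignments
value 2/5: 7 assignments
value 1/5: 9 assignments
value 0: 11 assignments
So 4 of the 36 assignments meet the threshold.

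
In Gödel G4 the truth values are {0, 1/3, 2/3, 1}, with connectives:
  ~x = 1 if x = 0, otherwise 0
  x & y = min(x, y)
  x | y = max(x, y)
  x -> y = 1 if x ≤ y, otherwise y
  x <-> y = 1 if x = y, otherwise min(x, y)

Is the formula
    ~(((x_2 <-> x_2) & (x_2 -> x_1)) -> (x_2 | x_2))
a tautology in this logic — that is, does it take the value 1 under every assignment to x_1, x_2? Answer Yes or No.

No

Counterexample: take x_1 = 0, x_2 = 1/3.
x_2 <-> x_2 = 1/3 <-> 1/3 = 1
x_2 -> x_1 = 1/3 -> 0 = 0
(x_2 <-> x_2) & (x_2 -> x_1) = 1 & 0 = 0
x_2 | x_2 = 1/3 | 1/3 = 1/3
((x_2 <-> x_2) & (x_2 -> x_1)) -> (x_2 | x_2) = 0 -> 1/3 = 1
~(((x_2 <-> x_2) & (x_2 -> x_1)) -> (x_2 | x_2)) = ~1 = 0
This gives 0 ≠ 1.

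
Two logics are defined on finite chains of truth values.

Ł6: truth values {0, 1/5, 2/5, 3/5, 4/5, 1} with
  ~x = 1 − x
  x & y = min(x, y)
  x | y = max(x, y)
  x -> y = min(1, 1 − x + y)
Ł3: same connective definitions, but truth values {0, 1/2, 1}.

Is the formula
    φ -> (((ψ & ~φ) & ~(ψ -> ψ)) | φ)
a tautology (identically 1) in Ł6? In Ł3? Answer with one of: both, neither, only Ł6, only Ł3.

In Ł6: every assignment gives 1 — tautology.
In Ł3: every assignment gives 1 — tautology.

both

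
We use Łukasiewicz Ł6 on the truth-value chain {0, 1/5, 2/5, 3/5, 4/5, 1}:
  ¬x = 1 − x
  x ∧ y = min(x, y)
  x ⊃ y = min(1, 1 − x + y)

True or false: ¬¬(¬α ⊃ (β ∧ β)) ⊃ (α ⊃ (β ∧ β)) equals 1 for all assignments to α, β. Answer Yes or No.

Counterexample: take α = 3/5, β = 0.
¬α = ¬3/5 = 2/5
β ∧ β = 0 ∧ 0 = 0
¬α ⊃ (β ∧ β) = 2/5 ⊃ 0 = 3/5
¬(¬α ⊃ (β ∧ β)) = ¬3/5 = 2/5
¬¬(¬α ⊃ (β ∧ β)) = ¬2/5 = 3/5
β ∧ β = 0 ∧ 0 = 0
α ⊃ (β ∧ β) = 3/5 ⊃ 0 = 2/5
¬¬(¬α ⊃ (β ∧ β)) ⊃ (α ⊃ (β ∧ β)) = 3/5 ⊃ 2/5 = 4/5
This gives 4/5 ≠ 1.

No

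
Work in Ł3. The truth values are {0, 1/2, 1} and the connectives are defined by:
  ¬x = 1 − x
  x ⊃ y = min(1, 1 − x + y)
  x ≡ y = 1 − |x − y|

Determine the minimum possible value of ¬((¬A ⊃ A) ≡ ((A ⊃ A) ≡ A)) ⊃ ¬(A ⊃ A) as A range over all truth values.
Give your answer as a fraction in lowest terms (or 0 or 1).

1/2

Take A = 1/2:
¬A = ¬1/2 = 1/2
¬A ⊃ A = 1/2 ⊃ 1/2 = 1
A ⊃ A = 1/2 ⊃ 1/2 = 1
(A ⊃ A) ≡ A = 1 ≡ 1/2 = 1/2
(¬A ⊃ A) ≡ ((A ⊃ A) ≡ A) = 1 ≡ 1/2 = 1/2
¬((¬A ⊃ A) ≡ ((A ⊃ A) ≡ A)) = ¬1/2 = 1/2
A ⊃ A = 1/2 ⊃ 1/2 = 1
¬(A ⊃ A) = ¬1 = 0
¬((¬A ⊃ A) ≡ ((A ⊃ A) ≡ A)) ⊃ ¬(A ⊃ A) = 1/2 ⊃ 0 = 1/2
No assignment yields a value below 1/2, so this is the minimum.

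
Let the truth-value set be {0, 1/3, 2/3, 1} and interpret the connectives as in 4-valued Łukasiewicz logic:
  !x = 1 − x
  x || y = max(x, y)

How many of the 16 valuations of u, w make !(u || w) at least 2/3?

4

u = 0, w = 0 ↦ 1  ≥
u = 0, w = 1/3 ↦ 2/3  ≥
u = 0, w = 2/3 ↦ 1/3  <
u = 0, w = 1 ↦ 0  <
u = 1/3, w = 0 ↦ 2/3  ≥
u = 1/3, w = 1/3 ↦ 2/3  ≥
u = 1/3, w = 2/3 ↦ 1/3  <
u = 1/3, w = 1 ↦ 0  <
u = 2/3, w = 0 ↦ 1/3  <
u = 2/3, w = 1/3 ↦ 1/3  <
u = 2/3, w = 2/3 ↦ 1/3  <
u = 2/3, w = 1 ↦ 0  <
u = 1, w = 0 ↦ 0  <
u = 1, w = 1/3 ↦ 0  <
u = 1, w = 2/3 ↦ 0  <
u = 1, w = 1 ↦ 0  <
So 4 of the 16 assignments meet the threshold.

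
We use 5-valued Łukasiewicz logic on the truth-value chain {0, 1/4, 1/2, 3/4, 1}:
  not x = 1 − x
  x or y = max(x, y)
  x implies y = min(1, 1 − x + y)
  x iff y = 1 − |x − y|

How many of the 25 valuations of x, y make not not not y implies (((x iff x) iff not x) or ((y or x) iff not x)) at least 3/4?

value 1: 18 assignments (counts)
value 3/4: 3 assignments (counts)
value 1/2: 2 assignments
value 1/4: 1 assignment
value 0: 1 assignment
So 21 of the 25 assignments meet the threshold.

21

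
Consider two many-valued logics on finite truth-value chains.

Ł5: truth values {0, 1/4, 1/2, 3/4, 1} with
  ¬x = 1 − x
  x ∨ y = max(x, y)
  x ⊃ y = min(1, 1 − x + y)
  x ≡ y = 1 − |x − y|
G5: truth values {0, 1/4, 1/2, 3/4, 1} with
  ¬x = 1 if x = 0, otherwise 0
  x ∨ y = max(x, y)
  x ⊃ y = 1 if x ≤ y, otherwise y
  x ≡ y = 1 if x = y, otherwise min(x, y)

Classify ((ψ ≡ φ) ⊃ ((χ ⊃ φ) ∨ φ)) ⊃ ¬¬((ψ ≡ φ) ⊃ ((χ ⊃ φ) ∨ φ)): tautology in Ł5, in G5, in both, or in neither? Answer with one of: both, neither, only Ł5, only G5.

In Ł5: every assignment gives 1 — tautology.
In G5: every assignment gives 1 — tautology.

both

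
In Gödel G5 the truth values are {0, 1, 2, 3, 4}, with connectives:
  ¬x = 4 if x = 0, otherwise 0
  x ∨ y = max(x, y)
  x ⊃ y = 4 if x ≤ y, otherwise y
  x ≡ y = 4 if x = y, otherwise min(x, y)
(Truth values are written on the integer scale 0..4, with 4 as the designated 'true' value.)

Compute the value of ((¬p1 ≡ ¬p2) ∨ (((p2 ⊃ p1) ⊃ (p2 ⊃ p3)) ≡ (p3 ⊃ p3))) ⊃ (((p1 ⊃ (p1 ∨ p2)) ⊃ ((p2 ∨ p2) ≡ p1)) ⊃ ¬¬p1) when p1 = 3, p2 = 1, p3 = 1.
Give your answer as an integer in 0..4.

4

¬p1 = ¬3 = 0
¬p2 = ¬1 = 0
¬p1 ≡ ¬p2 = 0 ≡ 0 = 4
p2 ⊃ p1 = 1 ⊃ 3 = 4
p2 ⊃ p3 = 1 ⊃ 1 = 4
(p2 ⊃ p1) ⊃ (p2 ⊃ p3) = 4 ⊃ 4 = 4
p3 ⊃ p3 = 1 ⊃ 1 = 4
((p2 ⊃ p1) ⊃ (p2 ⊃ p3)) ≡ (p3 ⊃ p3) = 4 ≡ 4 = 4
(¬p1 ≡ ¬p2) ∨ (((p2 ⊃ p1) ⊃ (p2 ⊃ p3)) ≡ (p3 ⊃ p3)) = 4 ∨ 4 = 4
p1 ∨ p2 = 3 ∨ 1 = 3
p1 ⊃ (p1 ∨ p2) = 3 ⊃ 3 = 4
p2 ∨ p2 = 1 ∨ 1 = 1
(p2 ∨ p2) ≡ p1 = 1 ≡ 3 = 1
(p1 ⊃ (p1 ∨ p2)) ⊃ ((p2 ∨ p2) ≡ p1) = 4 ⊃ 1 = 1
¬p1 = ¬3 = 0
¬¬p1 = ¬0 = 4
((p1 ⊃ (p1 ∨ p2)) ⊃ ((p2 ∨ p2) ≡ p1)) ⊃ ¬¬p1 = 1 ⊃ 4 = 4
((¬p1 ≡ ¬p2) ∨ (((p2 ⊃ p1) ⊃ (p2 ⊃ p3)) ≡ (p3 ⊃ p3))) ⊃ (((p1 ⊃ (p1 ∨ p2)) ⊃ ((p2 ∨ p2) ≡ p1)) ⊃ ¬¬p1) = 4 ⊃ 4 = 4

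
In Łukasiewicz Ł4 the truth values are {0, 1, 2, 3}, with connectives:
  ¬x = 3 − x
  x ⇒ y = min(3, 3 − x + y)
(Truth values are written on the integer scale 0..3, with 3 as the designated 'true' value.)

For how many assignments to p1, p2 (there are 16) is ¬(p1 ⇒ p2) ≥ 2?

p1 = 0, p2 = 0 ↦ 0  <
p1 = 0, p2 = 1 ↦ 0  <
p1 = 0, p2 = 2 ↦ 0  <
p1 = 0, p2 = 3 ↦ 0  <
p1 = 1, p2 = 0 ↦ 1  <
p1 = 1, p2 = 1 ↦ 0  <
p1 = 1, p2 = 2 ↦ 0  <
p1 = 1, p2 = 3 ↦ 0  <
p1 = 2, p2 = 0 ↦ 2  ≥
p1 = 2, p2 = 1 ↦ 1  <
p1 = 2, p2 = 2 ↦ 0  <
p1 = 2, p2 = 3 ↦ 0  <
p1 = 3, p2 = 0 ↦ 3  ≥
p1 = 3, p2 = 1 ↦ 2  ≥
p1 = 3, p2 = 2 ↦ 1  <
p1 = 3, p2 = 3 ↦ 0  <
So 3 of the 16 assignments meet the threshold.

3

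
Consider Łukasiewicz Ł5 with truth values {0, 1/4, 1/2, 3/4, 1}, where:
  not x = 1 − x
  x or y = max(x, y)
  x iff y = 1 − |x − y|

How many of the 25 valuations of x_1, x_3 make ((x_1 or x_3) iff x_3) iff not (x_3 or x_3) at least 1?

3

value 1: 3 assignments (counts)
value 3/4: 5 assignments
value 1/2: 6 assignments
value 1/4: 5 assignments
value 0: 6 assignments
So 3 of the 25 assignments meet the threshold.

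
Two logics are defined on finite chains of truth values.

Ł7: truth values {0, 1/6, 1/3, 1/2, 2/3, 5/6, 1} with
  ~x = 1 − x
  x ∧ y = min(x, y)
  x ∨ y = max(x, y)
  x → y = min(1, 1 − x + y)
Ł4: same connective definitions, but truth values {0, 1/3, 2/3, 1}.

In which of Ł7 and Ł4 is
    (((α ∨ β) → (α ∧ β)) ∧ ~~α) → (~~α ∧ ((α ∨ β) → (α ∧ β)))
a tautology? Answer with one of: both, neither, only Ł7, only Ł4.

both

In Ł7: every assignment gives 1 — tautology.
In Ł4: every assignment gives 1 — tautology.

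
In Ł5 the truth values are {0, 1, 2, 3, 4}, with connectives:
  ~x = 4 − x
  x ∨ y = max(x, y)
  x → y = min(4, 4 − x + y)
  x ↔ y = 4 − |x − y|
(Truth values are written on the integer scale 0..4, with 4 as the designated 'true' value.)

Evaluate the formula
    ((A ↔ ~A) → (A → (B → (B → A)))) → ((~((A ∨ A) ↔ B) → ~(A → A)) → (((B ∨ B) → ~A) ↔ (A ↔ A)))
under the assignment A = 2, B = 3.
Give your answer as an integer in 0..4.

~A = ~2 = 2
A ↔ ~A = 2 ↔ 2 = 4
B → A = 3 → 2 = 3
B → (B → A) = 3 → 3 = 4
A → (B → (B → A)) = 2 → 4 = 4
(A ↔ ~A) → (A → (B → (B → A))) = 4 → 4 = 4
A ∨ A = 2 ∨ 2 = 2
(A ∨ A) ↔ B = 2 ↔ 3 = 3
~((A ∨ A) ↔ B) = ~3 = 1
A → A = 2 → 2 = 4
~(A → A) = ~4 = 0
~((A ∨ A) ↔ B) → ~(A → A) = 1 → 0 = 3
B ∨ B = 3 ∨ 3 = 3
~A = ~2 = 2
(B ∨ B) → ~A = 3 → 2 = 3
A ↔ A = 2 ↔ 2 = 4
((B ∨ B) → ~A) ↔ (A ↔ A) = 3 ↔ 4 = 3
(~((A ∨ A) ↔ B) → ~(A → A)) → (((B ∨ B) → ~A) ↔ (A ↔ A)) = 3 → 3 = 4
((A ↔ ~A) → (A → (B → (B → A)))) → ((~((A ∨ A) ↔ B) → ~(A → A)) → (((B ∨ B) → ~A) ↔ (A ↔ A))) = 4 → 4 = 4

4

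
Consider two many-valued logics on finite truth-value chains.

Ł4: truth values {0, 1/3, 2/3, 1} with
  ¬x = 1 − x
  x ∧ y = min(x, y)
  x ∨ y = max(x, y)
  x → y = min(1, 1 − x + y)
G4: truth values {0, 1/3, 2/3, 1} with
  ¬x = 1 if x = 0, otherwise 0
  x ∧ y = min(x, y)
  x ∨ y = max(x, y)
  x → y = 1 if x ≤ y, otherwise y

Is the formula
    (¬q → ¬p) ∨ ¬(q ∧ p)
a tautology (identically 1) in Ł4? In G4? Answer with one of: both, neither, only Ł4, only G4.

In Ł4: at p = 2/3, q = 1/3 the value is 2/3 — not a tautology.
In G4: every assignment gives 1 — tautology.

only G4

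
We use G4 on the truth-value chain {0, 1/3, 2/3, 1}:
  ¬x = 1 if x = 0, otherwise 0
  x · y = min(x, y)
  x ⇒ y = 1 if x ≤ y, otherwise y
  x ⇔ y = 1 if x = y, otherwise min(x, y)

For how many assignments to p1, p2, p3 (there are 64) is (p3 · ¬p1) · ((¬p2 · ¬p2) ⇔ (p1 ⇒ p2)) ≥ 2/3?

2

value 1: 1 assignment (counts)
value 2/3: 1 assignment (counts)
value 1/3: 1 assignment
value 0: 61 assignments
So 2 of the 64 assignments meet the threshold.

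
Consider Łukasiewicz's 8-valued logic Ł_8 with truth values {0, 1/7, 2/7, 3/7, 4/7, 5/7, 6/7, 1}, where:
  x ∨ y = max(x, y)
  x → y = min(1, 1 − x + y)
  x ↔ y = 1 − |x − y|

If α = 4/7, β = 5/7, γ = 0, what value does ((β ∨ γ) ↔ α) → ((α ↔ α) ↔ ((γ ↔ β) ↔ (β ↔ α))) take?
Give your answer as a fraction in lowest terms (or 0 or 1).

β ∨ γ = 5/7 ∨ 0 = 5/7
(β ∨ γ) ↔ α = 5/7 ↔ 4/7 = 6/7
α ↔ α = 4/7 ↔ 4/7 = 1
γ ↔ β = 0 ↔ 5/7 = 2/7
β ↔ α = 5/7 ↔ 4/7 = 6/7
(γ ↔ β) ↔ (β ↔ α) = 2/7 ↔ 6/7 = 3/7
(α ↔ α) ↔ ((γ ↔ β) ↔ (β ↔ α)) = 1 ↔ 3/7 = 3/7
((β ∨ γ) ↔ α) → ((α ↔ α) ↔ ((γ ↔ β) ↔ (β ↔ α))) = 6/7 → 3/7 = 4/7

4/7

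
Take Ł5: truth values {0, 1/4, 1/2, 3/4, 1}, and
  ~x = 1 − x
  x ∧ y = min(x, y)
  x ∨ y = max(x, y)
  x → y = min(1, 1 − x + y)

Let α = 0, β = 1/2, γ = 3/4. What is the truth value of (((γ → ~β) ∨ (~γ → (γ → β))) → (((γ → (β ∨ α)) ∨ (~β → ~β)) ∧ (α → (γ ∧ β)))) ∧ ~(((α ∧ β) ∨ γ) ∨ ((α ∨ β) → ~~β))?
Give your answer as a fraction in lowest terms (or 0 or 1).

~β = ~1/2 = 1/2
γ → ~β = 3/4 → 1/2 = 3/4
~γ = ~3/4 = 1/4
γ → β = 3/4 → 1/2 = 3/4
~γ → (γ → β) = 1/4 → 3/4 = 1
(γ → ~β) ∨ (~γ → (γ → β)) = 3/4 ∨ 1 = 1
β ∨ α = 1/2 ∨ 0 = 1/2
γ → (β ∨ α) = 3/4 → 1/2 = 3/4
~β = ~1/2 = 1/2
~β = ~1/2 = 1/2
~β → ~β = 1/2 → 1/2 = 1
(γ → (β ∨ α)) ∨ (~β → ~β) = 3/4 ∨ 1 = 1
γ ∧ β = 3/4 ∧ 1/2 = 1/2
α → (γ ∧ β) = 0 → 1/2 = 1
((γ → (β ∨ α)) ∨ (~β → ~β)) ∧ (α → (γ ∧ β)) = 1 ∧ 1 = 1
((γ → ~β) ∨ (~γ → (γ → β))) → (((γ → (β ∨ α)) ∨ (~β → ~β)) ∧ (α → (γ ∧ β))) = 1 → 1 = 1
α ∧ β = 0 ∧ 1/2 = 0
(α ∧ β) ∨ γ = 0 ∨ 3/4 = 3/4
α ∨ β = 0 ∨ 1/2 = 1/2
~β = ~1/2 = 1/2
~~β = ~1/2 = 1/2
(α ∨ β) → ~~β = 1/2 → 1/2 = 1
((α ∧ β) ∨ γ) ∨ ((α ∨ β) → ~~β) = 3/4 ∨ 1 = 1
~(((α ∧ β) ∨ γ) ∨ ((α ∨ β) → ~~β)) = ~1 = 0
(((γ → ~β) ∨ (~γ → (γ → β))) → (((γ → (β ∨ α)) ∨ (~β → ~β)) ∧ (α → (γ ∧ β)))) ∧ ~(((α ∧ β) ∨ γ) ∨ ((α ∨ β) → ~~β)) = 1 ∧ 0 = 0

0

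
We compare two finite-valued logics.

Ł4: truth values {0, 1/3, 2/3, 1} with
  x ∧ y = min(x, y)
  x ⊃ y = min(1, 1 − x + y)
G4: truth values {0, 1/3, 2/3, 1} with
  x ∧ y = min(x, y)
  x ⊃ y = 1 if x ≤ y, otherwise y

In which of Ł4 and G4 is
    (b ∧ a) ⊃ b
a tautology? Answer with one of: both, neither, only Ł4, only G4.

In Ł4: every assignment gives 1 — tautology.
In G4: every assignment gives 1 — tautology.

both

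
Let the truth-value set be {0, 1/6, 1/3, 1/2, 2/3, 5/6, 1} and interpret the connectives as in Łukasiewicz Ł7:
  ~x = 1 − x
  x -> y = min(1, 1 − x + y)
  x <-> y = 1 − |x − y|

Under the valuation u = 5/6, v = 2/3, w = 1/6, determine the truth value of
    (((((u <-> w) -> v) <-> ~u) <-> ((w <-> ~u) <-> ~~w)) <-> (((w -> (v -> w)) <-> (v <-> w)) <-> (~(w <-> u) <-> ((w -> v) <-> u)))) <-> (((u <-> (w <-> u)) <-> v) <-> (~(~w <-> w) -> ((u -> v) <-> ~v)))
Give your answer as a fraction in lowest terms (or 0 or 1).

2/3

u <-> w = 5/6 <-> 1/6 = 1/3
(u <-> w) -> v = 1/3 -> 2/3 = 1
~u = ~5/6 = 1/6
((u <-> w) -> v) <-> ~u = 1 <-> 1/6 = 1/6
~u = ~5/6 = 1/6
w <-> ~u = 1/6 <-> 1/6 = 1
~w = ~1/6 = 5/6
~~w = ~5/6 = 1/6
(w <-> ~u) <-> ~~w = 1 <-> 1/6 = 1/6
(((u <-> w) -> v) <-> ~u) <-> ((w <-> ~u) <-> ~~w) = 1/6 <-> 1/6 = 1
v -> w = 2/3 -> 1/6 = 1/2
w -> (v -> w) = 1/6 -> 1/2 = 1
v <-> w = 2/3 <-> 1/6 = 1/2
(w -> (v -> w)) <-> (v <-> w) = 1 <-> 1/2 = 1/2
w <-> u = 1/6 <-> 5/6 = 1/3
~(w <-> u) = ~1/3 = 2/3
w -> v = 1/6 -> 2/3 = 1
(w -> v) <-> u = 1 <-> 5/6 = 5/6
~(w <-> u) <-> ((w -> v) <-> u) = 2/3 <-> 5/6 = 5/6
((w -> (v -> w)) <-> (v <-> w)) <-> (~(w <-> u) <-> ((w -> v) <-> u)) = 1/2 <-> 5/6 = 2/3
((((u <-> w) -> v) <-> ~u) <-> ((w <-> ~u) <-> ~~w)) <-> (((w -> (v -> w)) <-> (v <-> w)) <-> (~(w <-> u) <-> ((w -> v) <-> u))) = 1 <-> 2/3 = 2/3
w <-> u = 1/6 <-> 5/6 = 1/3
u <-> (w <-> u) = 5/6 <-> 1/3 = 1/2
(u <-> (w <-> u)) <-> v = 1/2 <-> 2/3 = 5/6
~w = ~1/6 = 5/6
~w <-> w = 5/6 <-> 1/6 = 1/3
~(~w <-> w) = ~1/3 = 2/3
u -> v = 5/6 -> 2/3 = 5/6
~v = ~2/3 = 1/3
(u -> v) <-> ~v = 5/6 <-> 1/3 = 1/2
~(~w <-> w) -> ((u -> v) <-> ~v) = 2/3 -> 1/2 = 5/6
((u <-> (w <-> u)) <-> v) <-> (~(~w <-> w) -> ((u -> v) <-> ~v)) = 5/6 <-> 5/6 = 1
(((((u <-> w) -> v) <-> ~u) <-> ((w <-> ~u) <-> ~~w)) <-> (((w -> (v -> w)) <-> (v <-> w)) <-> (~(w <-> u) <-> ((w -> v) <-> u)))) <-> (((u <-> (w <-> u)) <-> v) <-> (~(~w <-> w) -> ((u -> v) <-> ~v))) = 2/3 <-> 1 = 2/3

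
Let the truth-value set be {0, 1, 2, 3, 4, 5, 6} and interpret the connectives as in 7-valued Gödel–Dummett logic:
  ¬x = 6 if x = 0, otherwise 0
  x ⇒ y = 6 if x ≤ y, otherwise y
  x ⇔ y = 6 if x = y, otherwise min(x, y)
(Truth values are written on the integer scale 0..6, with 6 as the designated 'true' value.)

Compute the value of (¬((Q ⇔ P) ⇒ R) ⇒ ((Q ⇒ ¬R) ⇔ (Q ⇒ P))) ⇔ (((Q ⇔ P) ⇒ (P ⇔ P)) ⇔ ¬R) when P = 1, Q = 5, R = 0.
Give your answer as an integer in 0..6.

Q ⇔ P = 5 ⇔ 1 = 1
(Q ⇔ P) ⇒ R = 1 ⇒ 0 = 0
¬((Q ⇔ P) ⇒ R) = ¬0 = 6
¬R = ¬0 = 6
Q ⇒ ¬R = 5 ⇒ 6 = 6
Q ⇒ P = 5 ⇒ 1 = 1
(Q ⇒ ¬R) ⇔ (Q ⇒ P) = 6 ⇔ 1 = 1
¬((Q ⇔ P) ⇒ R) ⇒ ((Q ⇒ ¬R) ⇔ (Q ⇒ P)) = 6 ⇒ 1 = 1
Q ⇔ P = 5 ⇔ 1 = 1
P ⇔ P = 1 ⇔ 1 = 6
(Q ⇔ P) ⇒ (P ⇔ P) = 1 ⇒ 6 = 6
¬R = ¬0 = 6
((Q ⇔ P) ⇒ (P ⇔ P)) ⇔ ¬R = 6 ⇔ 6 = 6
(¬((Q ⇔ P) ⇒ R) ⇒ ((Q ⇒ ¬R) ⇔ (Q ⇒ P))) ⇔ (((Q ⇔ P) ⇒ (P ⇔ P)) ⇔ ¬R) = 1 ⇔ 6 = 1

1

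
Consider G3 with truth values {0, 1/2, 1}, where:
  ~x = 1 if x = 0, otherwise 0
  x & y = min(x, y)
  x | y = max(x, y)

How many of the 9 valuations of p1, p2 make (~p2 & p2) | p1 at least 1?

3

p1 = 0, p2 = 0 ↦ 0  <
p1 = 0, p2 = 1/2 ↦ 0  <
p1 = 0, p2 = 1 ↦ 0  <
p1 = 1/2, p2 = 0 ↦ 1/2  <
p1 = 1/2, p2 = 1/2 ↦ 1/2  <
p1 = 1/2, p2 = 1 ↦ 1/2  <
p1 = 1, p2 = 0 ↦ 1  ≥
p1 = 1, p2 = 1/2 ↦ 1  ≥
p1 = 1, p2 = 1 ↦ 1  ≥
So 3 of the 9 assignments meet the threshold.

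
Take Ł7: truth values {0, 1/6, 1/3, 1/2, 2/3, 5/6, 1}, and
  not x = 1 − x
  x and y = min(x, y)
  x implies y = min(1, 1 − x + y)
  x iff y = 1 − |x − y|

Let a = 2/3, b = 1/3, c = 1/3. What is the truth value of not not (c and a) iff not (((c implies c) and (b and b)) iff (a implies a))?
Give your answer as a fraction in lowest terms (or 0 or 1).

2/3

c and a = 1/3 and 2/3 = 1/3
not (c and a) = not 1/3 = 2/3
not not (c and a) = not 2/3 = 1/3
c implies c = 1/3 implies 1/3 = 1
b and b = 1/3 and 1/3 = 1/3
(c implies c) and (b and b) = 1 and 1/3 = 1/3
a implies a = 2/3 implies 2/3 = 1
((c implies c) and (b and b)) iff (a implies a) = 1/3 iff 1 = 1/3
not (((c implies c) and (b and b)) iff (a implies a)) = not 1/3 = 2/3
not not (c and a) iff not (((c implies c) and (b and b)) iff (a implies a)) = 1/3 iff 2/3 = 2/3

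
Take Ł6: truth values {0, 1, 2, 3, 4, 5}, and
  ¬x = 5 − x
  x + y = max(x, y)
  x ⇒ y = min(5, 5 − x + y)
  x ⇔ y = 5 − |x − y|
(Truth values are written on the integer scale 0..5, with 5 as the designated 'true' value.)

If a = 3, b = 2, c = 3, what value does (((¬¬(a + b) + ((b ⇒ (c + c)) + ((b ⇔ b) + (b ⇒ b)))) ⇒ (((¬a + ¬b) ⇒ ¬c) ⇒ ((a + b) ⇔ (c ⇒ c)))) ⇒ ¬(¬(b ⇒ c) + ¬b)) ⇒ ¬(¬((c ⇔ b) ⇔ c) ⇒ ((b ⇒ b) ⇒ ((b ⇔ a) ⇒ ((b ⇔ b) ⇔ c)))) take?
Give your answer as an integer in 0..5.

a + b = 3 + 2 = 3
¬(a + b) = ¬3 = 2
¬¬(a + b) = ¬2 = 3
c + c = 3 + 3 = 3
b ⇒ (c + c) = 2 ⇒ 3 = 5
b ⇔ b = 2 ⇔ 2 = 5
b ⇒ b = 2 ⇒ 2 = 5
(b ⇔ b) + (b ⇒ b) = 5 + 5 = 5
(b ⇒ (c + c)) + ((b ⇔ b) + (b ⇒ b)) = 5 + 5 = 5
¬¬(a + b) + ((b ⇒ (c + c)) + ((b ⇔ b) + (b ⇒ b))) = 3 + 5 = 5
¬a = ¬3 = 2
¬b = ¬2 = 3
¬a + ¬b = 2 + 3 = 3
¬c = ¬3 = 2
(¬a + ¬b) ⇒ ¬c = 3 ⇒ 2 = 4
a + b = 3 + 2 = 3
c ⇒ c = 3 ⇒ 3 = 5
(a + b) ⇔ (c ⇒ c) = 3 ⇔ 5 = 3
((¬a + ¬b) ⇒ ¬c) ⇒ ((a + b) ⇔ (c ⇒ c)) = 4 ⇒ 3 = 4
(¬¬(a + b) + ((b ⇒ (c + c)) + ((b ⇔ b) + (b ⇒ b)))) ⇒ (((¬a + ¬b) ⇒ ¬c) ⇒ ((a + b) ⇔ (c ⇒ c))) = 5 ⇒ 4 = 4
b ⇒ c = 2 ⇒ 3 = 5
¬(b ⇒ c) = ¬5 = 0
¬b = ¬2 = 3
¬(b ⇒ c) + ¬b = 0 + 3 = 3
¬(¬(b ⇒ c) + ¬b) = ¬3 = 2
((¬¬(a + b) + ((b ⇒ (c + c)) + ((b ⇔ b) + (b ⇒ b)))) ⇒ (((¬a + ¬b) ⇒ ¬c) ⇒ ((a + b) ⇔ (c ⇒ c)))) ⇒ ¬(¬(b ⇒ c) + ¬b) = 4 ⇒ 2 = 3
c ⇔ b = 3 ⇔ 2 = 4
(c ⇔ b) ⇔ c = 4 ⇔ 3 = 4
¬((c ⇔ b) ⇔ c) = ¬4 = 1
b ⇒ b = 2 ⇒ 2 = 5
b ⇔ a = 2 ⇔ 3 = 4
b ⇔ b = 2 ⇔ 2 = 5
(b ⇔ b) ⇔ c = 5 ⇔ 3 = 3
(b ⇔ a) ⇒ ((b ⇔ b) ⇔ c) = 4 ⇒ 3 = 4
(b ⇒ b) ⇒ ((b ⇔ a) ⇒ ((b ⇔ b) ⇔ c)) = 5 ⇒ 4 = 4
¬((c ⇔ b) ⇔ c) ⇒ ((b ⇒ b) ⇒ ((b ⇔ a) ⇒ ((b ⇔ b) ⇔ c))) = 1 ⇒ 4 = 5
¬(¬((c ⇔ b) ⇔ c) ⇒ ((b ⇒ b) ⇒ ((b ⇔ a) ⇒ ((b ⇔ b) ⇔ c)))) = ¬5 = 0
(((¬¬(a + b) + ((b ⇒ (c + c)) + ((b ⇔ b) + (b ⇒ b)))) ⇒ (((¬a + ¬b) ⇒ ¬c) ⇒ ((a + b) ⇔ (c ⇒ c)))) ⇒ ¬(¬(b ⇒ c) + ¬b)) ⇒ ¬(¬((c ⇔ b) ⇔ c) ⇒ ((b ⇒ b) ⇒ ((b ⇔ a) ⇒ ((b ⇔ b) ⇔ c)))) = 3 ⇒ 0 = 2

2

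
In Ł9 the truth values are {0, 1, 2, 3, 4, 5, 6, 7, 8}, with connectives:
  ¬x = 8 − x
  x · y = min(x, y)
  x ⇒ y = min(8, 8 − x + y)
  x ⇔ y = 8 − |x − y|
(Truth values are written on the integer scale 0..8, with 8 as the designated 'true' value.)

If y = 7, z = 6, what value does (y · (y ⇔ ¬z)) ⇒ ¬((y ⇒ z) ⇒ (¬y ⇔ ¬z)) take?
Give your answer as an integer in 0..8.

¬z = ¬6 = 2
y ⇔ ¬z = 7 ⇔ 2 = 3
y · (y ⇔ ¬z) = 7 · 3 = 3
y ⇒ z = 7 ⇒ 6 = 7
¬y = ¬7 = 1
¬z = ¬6 = 2
¬y ⇔ ¬z = 1 ⇔ 2 = 7
(y ⇒ z) ⇒ (¬y ⇔ ¬z) = 7 ⇒ 7 = 8
¬((y ⇒ z) ⇒ (¬y ⇔ ¬z)) = ¬8 = 0
(y · (y ⇔ ¬z)) ⇒ ¬((y ⇒ z) ⇒ (¬y ⇔ ¬z)) = 3 ⇒ 0 = 5

5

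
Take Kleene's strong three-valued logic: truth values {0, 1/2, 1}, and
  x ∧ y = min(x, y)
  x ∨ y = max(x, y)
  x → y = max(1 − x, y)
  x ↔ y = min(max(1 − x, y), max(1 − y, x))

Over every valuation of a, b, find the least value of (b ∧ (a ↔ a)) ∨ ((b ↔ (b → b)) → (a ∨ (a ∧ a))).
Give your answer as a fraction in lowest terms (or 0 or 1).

1/2

Take a = 0, b = 1/2:
a ↔ a = 0 ↔ 0 = 1
b ∧ (a ↔ a) = 1/2 ∧ 1 = 1/2
b → b = 1/2 → 1/2 = 1/2
b ↔ (b → b) = 1/2 ↔ 1/2 = 1/2
a ∧ a = 0 ∧ 0 = 0
a ∨ (a ∧ a) = 0 ∨ 0 = 0
(b ↔ (b → b)) → (a ∨ (a ∧ a)) = 1/2 → 0 = 1/2
(b ∧ (a ↔ a)) ∨ ((b ↔ (b → b)) → (a ∨ (a ∧ a))) = 1/2 ∨ 1/2 = 1/2
No assignment yields a value below 1/2, so this is the minimum.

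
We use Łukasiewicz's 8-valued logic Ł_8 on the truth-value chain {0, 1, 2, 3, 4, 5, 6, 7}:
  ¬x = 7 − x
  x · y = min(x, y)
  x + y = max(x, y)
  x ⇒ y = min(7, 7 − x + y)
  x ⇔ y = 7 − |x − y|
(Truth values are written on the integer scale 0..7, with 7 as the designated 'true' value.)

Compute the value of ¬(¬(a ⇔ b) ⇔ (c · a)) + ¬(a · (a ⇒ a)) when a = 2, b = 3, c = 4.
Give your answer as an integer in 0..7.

5

a ⇔ b = 2 ⇔ 3 = 6
¬(a ⇔ b) = ¬6 = 1
c · a = 4 · 2 = 2
¬(a ⇔ b) ⇔ (c · a) = 1 ⇔ 2 = 6
¬(¬(a ⇔ b) ⇔ (c · a)) = ¬6 = 1
a ⇒ a = 2 ⇒ 2 = 7
a · (a ⇒ a) = 2 · 7 = 2
¬(a · (a ⇒ a)) = ¬2 = 5
¬(¬(a ⇔ b) ⇔ (c · a)) + ¬(a · (a ⇒ a)) = 1 + 5 = 5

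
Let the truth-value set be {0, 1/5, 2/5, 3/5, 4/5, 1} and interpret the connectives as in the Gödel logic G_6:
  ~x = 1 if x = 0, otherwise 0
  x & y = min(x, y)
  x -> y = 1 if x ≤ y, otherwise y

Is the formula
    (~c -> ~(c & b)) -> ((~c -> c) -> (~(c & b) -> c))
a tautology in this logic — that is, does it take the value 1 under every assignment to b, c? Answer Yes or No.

No

Counterexample: take b = 0, c = 1/5.
~c = ~1/5 = 0
c & b = 1/5 & 0 = 0
~(c & b) = ~0 = 1
~c -> ~(c & b) = 0 -> 1 = 1
~c = ~1/5 = 0
~c -> c = 0 -> 1/5 = 1
c & b = 1/5 & 0 = 0
~(c & b) = ~0 = 1
~(c & b) -> c = 1 -> 1/5 = 1/5
(~c -> c) -> (~(c & b) -> c) = 1 -> 1/5 = 1/5
(~c -> ~(c & b)) -> ((~c -> c) -> (~(c & b) -> c)) = 1 -> 1/5 = 1/5
This gives 1/5 ≠ 1.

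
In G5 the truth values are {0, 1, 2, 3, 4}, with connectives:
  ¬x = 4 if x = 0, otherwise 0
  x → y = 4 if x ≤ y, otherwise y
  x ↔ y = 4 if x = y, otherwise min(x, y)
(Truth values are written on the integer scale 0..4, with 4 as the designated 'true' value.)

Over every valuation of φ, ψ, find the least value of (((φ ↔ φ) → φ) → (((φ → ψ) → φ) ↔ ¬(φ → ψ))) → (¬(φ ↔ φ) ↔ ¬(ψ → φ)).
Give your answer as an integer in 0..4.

Take φ = 0, ψ = 1:
φ ↔ φ = 0 ↔ 0 = 4
(φ ↔ φ) → φ = 4 → 0 = 0
φ → ψ = 0 → 1 = 4
(φ → ψ) → φ = 4 → 0 = 0
φ → ψ = 0 → 1 = 4
¬(φ → ψ) = ¬4 = 0
((φ → ψ) → φ) ↔ ¬(φ → ψ) = 0 ↔ 0 = 4
((φ ↔ φ) → φ) → (((φ → ψ) → φ) ↔ ¬(φ → ψ)) = 0 → 4 = 4
φ ↔ φ = 0 ↔ 0 = 4
¬(φ ↔ φ) = ¬4 = 0
ψ → φ = 1 → 0 = 0
¬(ψ → φ) = ¬0 = 4
¬(φ ↔ φ) ↔ ¬(ψ → φ) = 0 ↔ 4 = 0
(((φ ↔ φ) → φ) → (((φ → ψ) → φ) ↔ ¬(φ → ψ))) → (¬(φ ↔ φ) ↔ ¬(ψ → φ)) = 4 → 0 = 0
No assignment yields a value below 0, so this is the minimum.

0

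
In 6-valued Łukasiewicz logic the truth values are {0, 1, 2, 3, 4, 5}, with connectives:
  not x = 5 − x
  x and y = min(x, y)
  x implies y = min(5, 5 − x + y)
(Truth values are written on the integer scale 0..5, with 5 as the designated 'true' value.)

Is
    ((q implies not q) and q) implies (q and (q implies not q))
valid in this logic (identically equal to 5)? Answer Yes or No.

q = 0 ↦ 5
q = 1 ↦ 5
q = 2 ↦ 5
q = 3 ↦ 5
q = 4 ↦ 5
q = 5 ↦ 5
Every assignment gives a value ≥ 5.

Yes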